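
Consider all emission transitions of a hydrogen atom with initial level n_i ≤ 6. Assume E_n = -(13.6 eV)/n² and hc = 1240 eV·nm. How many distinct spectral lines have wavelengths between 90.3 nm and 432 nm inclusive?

Enumerate all n_i → n_f pairs with 1 ≤ n_f < n_i ≤ 6 and compute λ = 1240 / [13.6·1·(1/n_f² − 1/n_i²)].
Lines falling in [90.3, 432] nm: 6→1 (93.78 nm), 5→1 (94.98 nm), 4→1 (97.25 nm), 3→1 (102.6 nm), 2→1 (121.6 nm), 6→2 (410.3 nm).

6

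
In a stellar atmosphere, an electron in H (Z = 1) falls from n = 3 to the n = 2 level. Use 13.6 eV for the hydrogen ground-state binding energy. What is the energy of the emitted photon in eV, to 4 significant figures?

E_3 = −13.60/9 = −1.511 eV and E_2 = −13.60/4 = −3.400 eV.
The photon energy is |E_3 − E_2| = 1.889 eV.

1.889 eV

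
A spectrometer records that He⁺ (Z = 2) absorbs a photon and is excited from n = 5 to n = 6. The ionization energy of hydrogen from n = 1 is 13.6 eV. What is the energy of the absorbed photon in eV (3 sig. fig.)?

The Bohr energies scale as Z², so for Z = 2: E_n = −54.40/n² eV.
E_6 = −54.40/36 = −1.511 eV and E_5 = −54.40/25 = −2.176 eV.
The photon energy is |E_6 − E_5| = 0.665 eV.

0.665 eV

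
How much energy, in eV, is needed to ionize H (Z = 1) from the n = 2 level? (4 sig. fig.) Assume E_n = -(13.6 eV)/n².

3.400 eV

E_2 = −13.60/4 = −3.400 eV, so ionization (to E = 0) requires 3.400 eV.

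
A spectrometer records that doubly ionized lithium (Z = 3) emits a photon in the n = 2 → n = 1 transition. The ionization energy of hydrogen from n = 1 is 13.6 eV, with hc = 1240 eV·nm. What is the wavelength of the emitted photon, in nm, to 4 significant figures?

For Z = 3 the level energies scale as Z², so the effective Rydberg energy is 13.6 × 9 = 122.4 eV.
ΔE = 122.4 × (1/1² − 1/2²) = 122.4 × 0.7500 = 91.80 eV.
λ = hc/ΔE = 1240 / 91.80 = 13.51 nm.

13.51 nm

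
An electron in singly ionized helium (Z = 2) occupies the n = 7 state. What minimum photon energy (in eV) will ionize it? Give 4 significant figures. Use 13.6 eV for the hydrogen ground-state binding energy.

1.110 eV

E_n = −13.6 Z²/n² = −54.40/n² eV for Z = 2.
E_7 = −54.40/49 = −1.110 eV, so ionization (to E = 0) requires 1.110 eV.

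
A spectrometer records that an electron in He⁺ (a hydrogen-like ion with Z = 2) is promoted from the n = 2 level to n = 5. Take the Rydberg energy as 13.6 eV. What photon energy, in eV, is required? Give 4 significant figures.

11.42 eV

The Bohr energies scale as Z², so for Z = 2: E_n = −54.40/n² eV.
E_5 = −54.40/25 = −2.176 eV and E_2 = −54.40/4 = −13.60 eV.
The photon energy is |E_5 − E_2| = 11.42 eV.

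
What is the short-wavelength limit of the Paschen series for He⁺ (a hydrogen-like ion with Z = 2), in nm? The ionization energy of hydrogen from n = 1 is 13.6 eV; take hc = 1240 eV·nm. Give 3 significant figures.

205 nm

The Paschen series has lower level n_f = 3; the series limit corresponds to n_i → ∞.
ΔE_max = 13.6 × 4 / 3² = 6.044 eV.
λ_min = 1240 / 6.044 = 205 nm.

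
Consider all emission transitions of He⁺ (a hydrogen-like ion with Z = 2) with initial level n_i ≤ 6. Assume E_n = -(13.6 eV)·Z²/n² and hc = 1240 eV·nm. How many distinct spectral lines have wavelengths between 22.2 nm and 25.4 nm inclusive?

3

Enumerate all n_i → n_f pairs with 1 ≤ n_f < n_i ≤ 6 and compute λ = 1240 / [13.6·4·(1/n_f² − 1/n_i²)].
Lines falling in [22.2, 25.4] nm: 6→1 (23.45 nm), 5→1 (23.74 nm), 4→1 (24.31 nm).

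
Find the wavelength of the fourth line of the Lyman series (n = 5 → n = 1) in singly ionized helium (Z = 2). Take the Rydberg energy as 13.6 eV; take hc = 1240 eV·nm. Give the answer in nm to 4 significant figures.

23.74 nm

The Lyman series terminates on n_f = 1; the fourth line has n_i = 1+4 = 5.
ΔE = 54.40 × (1/1² − 1/5²) = 52.22 eV.
λ = 1240 / 52.22 = 23.74 nm.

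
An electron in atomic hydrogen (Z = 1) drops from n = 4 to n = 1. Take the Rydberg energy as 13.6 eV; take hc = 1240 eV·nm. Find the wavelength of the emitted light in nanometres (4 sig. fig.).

ΔE = 13.60 × (1/1² − 1/4²) = 13.60 × 0.9375 = 12.75 eV.
λ = hc/ΔE = 1240 / 12.75 = 97.25 nm.

97.25 nm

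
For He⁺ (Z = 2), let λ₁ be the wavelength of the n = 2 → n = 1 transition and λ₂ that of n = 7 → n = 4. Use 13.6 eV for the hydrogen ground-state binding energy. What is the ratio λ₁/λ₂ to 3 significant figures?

0.0561

λ ∝ 1/ΔE ∝ 1/(1/n_f² − 1/n_i²), and the Z² and hc factors cancel in the ratio.
λ₁/λ₂ = (1/4² − 1/7²)/(1/1² − 1/2²) = 0.04209/0.7500 = 0.0561.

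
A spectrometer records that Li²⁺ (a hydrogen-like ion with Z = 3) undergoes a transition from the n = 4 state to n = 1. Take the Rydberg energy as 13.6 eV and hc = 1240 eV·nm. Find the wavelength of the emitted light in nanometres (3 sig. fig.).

For Z = 3 the level energies scale as Z², so the effective Rydberg energy is 13.6 × 9 = 122.4 eV.
ΔE = 122.4 × (1/1² − 1/4²) = 122.4 × 0.9375 = 114.8 eV.
λ = hc/ΔE = 1240 / 114.8 = 10.8 nm.

10.8 nm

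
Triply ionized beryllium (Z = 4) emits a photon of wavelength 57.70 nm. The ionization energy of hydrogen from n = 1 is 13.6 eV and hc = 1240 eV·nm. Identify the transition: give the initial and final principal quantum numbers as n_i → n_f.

n_i = 9, n_f = 3

The photon energy is ΔE = hc/λ = 1240 / 57.70 = 21.49 eV.
With Z = 4, ΔE = 217.6 × (1/n_f² − 1/n_i²), so 1/n_f² − 1/n_i² = 0.09876.
Trying n_f = 3 gives 1/n_i² = 0.01235, i.e. n_i ≈ 9; this pair matches.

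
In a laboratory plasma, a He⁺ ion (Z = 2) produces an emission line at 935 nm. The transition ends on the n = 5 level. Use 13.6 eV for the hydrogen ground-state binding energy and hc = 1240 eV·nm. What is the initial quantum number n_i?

The photon energy is ΔE = hc/λ = 1240 / 935 = 1.326 eV.
With Z = 2, ΔE = 54.40 × (1/n_f² − 1/n_i²), so 1/n_f² − 1/n_i² = 0.02438.
With n_f = 5: 1/n_i² = 1/25 − 0.02438 = 0.01562, so n_i ≈ 8.00.

n_i = 8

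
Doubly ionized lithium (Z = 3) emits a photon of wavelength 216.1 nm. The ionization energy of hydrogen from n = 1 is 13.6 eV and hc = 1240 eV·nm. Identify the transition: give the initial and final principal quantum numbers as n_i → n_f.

The photon energy is ΔE = hc/λ = 1240 / 216.1 = 5.738 eV.
With Z = 3, ΔE = 122.4 × (1/n_f² − 1/n_i²), so 1/n_f² − 1/n_i² = 0.04688.
Trying n_f = 4 gives 1/n_i² = 0.01562, i.e. n_i ≈ 8; this pair matches.

n_i = 8, n_f = 4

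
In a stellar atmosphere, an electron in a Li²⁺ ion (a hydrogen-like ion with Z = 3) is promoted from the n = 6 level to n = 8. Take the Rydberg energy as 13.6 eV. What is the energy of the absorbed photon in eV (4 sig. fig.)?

The Bohr energies scale as Z², so for Z = 3: E_n = −122.4/n² eV.
E_8 = −122.4/64 = −1.913 eV and E_6 = −122.4/36 = −3.400 eV.
The photon energy is |E_8 − E_6| = 1.488 eV.

1.488 eV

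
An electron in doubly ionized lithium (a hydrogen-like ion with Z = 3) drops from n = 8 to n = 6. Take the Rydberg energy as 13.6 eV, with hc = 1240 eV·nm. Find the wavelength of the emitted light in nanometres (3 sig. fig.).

834 nm

For Z = 3 the level energies scale as Z², so the effective Rydberg energy is 13.6 × 9 = 122.4 eV.
ΔE = 122.4 × (1/6² − 1/8²) = 122.4 × 0.01215 = 1.488 eV.
λ = hc/ΔE = 1240 / 1.488 = 834 nm.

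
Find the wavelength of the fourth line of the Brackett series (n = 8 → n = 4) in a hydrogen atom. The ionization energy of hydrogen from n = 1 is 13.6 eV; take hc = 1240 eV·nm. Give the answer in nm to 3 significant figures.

The Brackett series terminates on n_f = 4; the fourth line has n_i = 4+4 = 8.
ΔE = 13.60 × (1/4² − 1/8²) = 0.6375 eV.
λ = 1240 / 0.6375 = 1950 nm.

1950 nm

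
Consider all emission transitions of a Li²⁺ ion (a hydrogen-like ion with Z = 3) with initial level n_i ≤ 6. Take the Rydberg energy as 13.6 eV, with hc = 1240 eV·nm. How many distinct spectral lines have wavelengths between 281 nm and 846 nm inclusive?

3

Enumerate all n_i → n_f pairs with 1 ≤ n_f < n_i ≤ 6 and compute λ = 1240 / [13.6·9·(1/n_f² − 1/n_i²)].
Lines falling in [281, 846] nm: 6→4 (291.8 nm), 5→4 (450.3 nm), 6→5 (828.9 nm).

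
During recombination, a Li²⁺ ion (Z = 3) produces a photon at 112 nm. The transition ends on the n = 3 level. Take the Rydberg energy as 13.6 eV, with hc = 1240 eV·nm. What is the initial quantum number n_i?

n_i = 7

The photon energy is ΔE = hc/λ = 1240 / 112 = 11.07 eV.
With Z = 3, ΔE = 122.4 × (1/n_f² − 1/n_i²), so 1/n_f² − 1/n_i² = 0.09045.
With n_f = 3: 1/n_i² = 1/9 − 0.09045 = 0.02066, so n_i ≈ 6.96.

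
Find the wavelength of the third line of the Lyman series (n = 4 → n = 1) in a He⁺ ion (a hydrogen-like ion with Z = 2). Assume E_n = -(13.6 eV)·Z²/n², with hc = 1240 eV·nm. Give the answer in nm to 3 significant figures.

24.3 nm

The Lyman series terminates on n_f = 1; the third line has n_i = 1+3 = 4.
ΔE = 54.40 × (1/1² − 1/4²) = 51.00 eV.
λ = 1240 / 51.00 = 24.3 nm.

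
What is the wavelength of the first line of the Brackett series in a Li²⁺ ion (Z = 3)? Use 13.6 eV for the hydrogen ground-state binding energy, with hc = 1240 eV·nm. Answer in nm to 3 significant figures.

450 nm

The Brackett series terminates on n_f = 4; the first line has n_i = 4+1 = 5.
ΔE = 122.4 × (1/4² − 1/5²) = 2.754 eV.
λ = 1240 / 2.754 = 450 nm.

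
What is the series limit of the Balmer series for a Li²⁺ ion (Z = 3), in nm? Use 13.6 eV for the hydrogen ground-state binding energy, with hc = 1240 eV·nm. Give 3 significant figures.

The Balmer series has lower level n_f = 2; the series limit corresponds to n_i → ∞.
ΔE_max = 13.6 × 9 / 2² = 30.60 eV.
λ_min = 1240 / 30.60 = 40.5 nm.

40.5 nm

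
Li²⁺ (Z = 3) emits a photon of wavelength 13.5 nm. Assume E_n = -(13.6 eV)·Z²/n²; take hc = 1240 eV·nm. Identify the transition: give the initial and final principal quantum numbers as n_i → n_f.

n_i = 2, n_f = 1

The photon energy is ΔE = hc/λ = 1240 / 13.5 = 91.85 eV.
With Z = 3, ΔE = 122.4 × (1/n_f² − 1/n_i²), so 1/n_f² − 1/n_i² = 0.7504.
Trying n_f = 1 gives 1/n_i² = 0.2496, i.e. n_i ≈ 2; this pair matches.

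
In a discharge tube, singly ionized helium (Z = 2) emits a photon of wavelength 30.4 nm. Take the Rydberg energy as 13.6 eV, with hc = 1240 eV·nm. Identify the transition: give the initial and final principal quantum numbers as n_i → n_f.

The photon energy is ΔE = hc/λ = 1240 / 30.4 = 40.79 eV.
With Z = 2, ΔE = 54.40 × (1/n_f² − 1/n_i²), so 1/n_f² − 1/n_i² = 0.7498.
Trying n_f = 1 gives 1/n_i² = 0.2502, i.e. n_i ≈ 2; this pair matches.

n_i = 2, n_f = 1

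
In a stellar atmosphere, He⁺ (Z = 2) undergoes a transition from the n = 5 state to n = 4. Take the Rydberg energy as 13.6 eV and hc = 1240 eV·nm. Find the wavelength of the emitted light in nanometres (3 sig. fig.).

1010 nm

For Z = 2 the level energies scale as Z², so the effective Rydberg energy is 13.6 × 4 = 54.40 eV.
ΔE = 54.40 × (1/4² − 1/5²) = 54.40 × 0.02250 = 1.224 eV.
λ = hc/ΔE = 1240 / 1.224 = 1010 nm.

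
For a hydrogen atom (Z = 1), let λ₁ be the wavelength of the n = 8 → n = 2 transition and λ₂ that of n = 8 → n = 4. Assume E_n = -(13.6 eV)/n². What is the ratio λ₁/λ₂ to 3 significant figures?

0.200

λ ∝ 1/ΔE ∝ 1/(1/n_f² − 1/n_i²), and the Z² and hc factors cancel in the ratio.
λ₁/λ₂ = (1/4² − 1/8²)/(1/2² − 1/8²) = 0.04688/0.2344 = 0.200.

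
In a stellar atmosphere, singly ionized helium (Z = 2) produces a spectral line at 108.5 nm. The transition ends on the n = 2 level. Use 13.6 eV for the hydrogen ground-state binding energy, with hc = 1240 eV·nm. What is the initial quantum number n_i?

n_i = 5

The photon energy is ΔE = hc/λ = 1240 / 108.5 = 11.43 eV.
With Z = 2, ΔE = 54.40 × (1/n_f² − 1/n_i²), so 1/n_f² − 1/n_i² = 0.2101.
With n_f = 2: 1/n_i² = 1/4 − 0.2101 = 0.03992, so n_i ≈ 5.01.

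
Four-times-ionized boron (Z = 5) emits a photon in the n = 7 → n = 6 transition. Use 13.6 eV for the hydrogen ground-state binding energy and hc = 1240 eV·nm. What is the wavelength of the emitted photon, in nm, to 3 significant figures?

495 nm

For Z = 5 the level energies scale as Z², so the effective Rydberg energy is 13.6 × 25 = 340.0 eV.
ΔE = 340.0 × (1/6² − 1/7²) = 340.0 × 0.007370 = 2.506 eV.
λ = hc/ΔE = 1240 / 2.506 = 495 nm.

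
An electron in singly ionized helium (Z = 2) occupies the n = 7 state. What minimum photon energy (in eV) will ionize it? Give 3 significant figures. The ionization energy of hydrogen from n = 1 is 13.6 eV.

1.11 eV

E_n = −13.6 Z²/n² = −54.40/n² eV for Z = 2.
E_7 = −54.40/49 = −1.11 eV, so ionization (to E = 0) requires 1.11 eV.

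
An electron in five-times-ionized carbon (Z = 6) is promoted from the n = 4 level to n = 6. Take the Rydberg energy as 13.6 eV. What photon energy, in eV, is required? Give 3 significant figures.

17.0 eV

The Bohr energies scale as Z², so for Z = 6: E_n = −489.6/n² eV.
E_6 = −489.6/36 = −13.60 eV and E_4 = −489.6/16 = −30.60 eV.
The photon energy is |E_6 − E_4| = 17.0 eV.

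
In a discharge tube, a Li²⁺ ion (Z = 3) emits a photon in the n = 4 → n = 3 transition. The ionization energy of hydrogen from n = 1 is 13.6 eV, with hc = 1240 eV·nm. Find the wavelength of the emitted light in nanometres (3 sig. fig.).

For Z = 3 the level energies scale as Z², so the effective Rydberg energy is 13.6 × 9 = 122.4 eV.
ΔE = 122.4 × (1/3² − 1/4²) = 122.4 × 0.04861 = 5.950 eV.
λ = hc/ΔE = 1240 / 5.950 = 208 nm.

208 nm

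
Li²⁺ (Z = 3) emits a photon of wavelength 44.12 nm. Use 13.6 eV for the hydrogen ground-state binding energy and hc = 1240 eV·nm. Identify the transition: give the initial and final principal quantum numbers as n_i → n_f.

n_i = 7, n_f = 2

The photon energy is ΔE = hc/λ = 1240 / 44.12 = 28.11 eV.
With Z = 3, ΔE = 122.4 × (1/n_f² − 1/n_i²), so 1/n_f² − 1/n_i² = 0.2296.
Trying n_f = 2 gives 1/n_i² = 0.02038, i.e. n_i ≈ 7; this pair matches.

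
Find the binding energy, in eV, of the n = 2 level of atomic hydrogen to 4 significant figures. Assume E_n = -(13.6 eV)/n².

E_2 = −13.60/4 = −3.400 eV, so ionization (to E = 0) requires 3.400 eV.

3.400 eV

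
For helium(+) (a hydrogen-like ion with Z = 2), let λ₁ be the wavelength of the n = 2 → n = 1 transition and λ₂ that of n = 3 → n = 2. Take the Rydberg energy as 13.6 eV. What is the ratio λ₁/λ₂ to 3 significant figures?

0.185

λ ∝ 1/ΔE ∝ 1/(1/n_f² − 1/n_i²), and the Z² and hc factors cancel in the ratio.
λ₁/λ₂ = (1/2² − 1/3²)/(1/1² − 1/2²) = 0.1389/0.7500 = 0.185.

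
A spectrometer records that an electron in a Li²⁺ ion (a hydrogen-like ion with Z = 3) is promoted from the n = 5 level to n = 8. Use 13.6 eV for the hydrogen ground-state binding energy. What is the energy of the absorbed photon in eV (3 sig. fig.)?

2.98 eV

The Bohr energies scale as Z², so for Z = 3: E_n = −122.4/n² eV.
E_8 = −122.4/64 = −1.913 eV and E_5 = −122.4/25 = −4.896 eV.
The photon energy is |E_8 − E_5| = 2.98 eV.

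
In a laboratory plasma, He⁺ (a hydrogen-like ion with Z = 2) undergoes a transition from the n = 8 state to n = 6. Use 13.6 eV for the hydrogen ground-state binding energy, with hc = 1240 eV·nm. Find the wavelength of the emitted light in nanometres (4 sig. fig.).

1876 nm

For Z = 2 the level energies scale as Z², so the effective Rydberg energy is 13.6 × 4 = 54.40 eV.
ΔE = 54.40 × (1/6² − 1/8²) = 54.40 × 0.01215 = 0.6611 eV.
λ = hc/ΔE = 1240 / 0.6611 = 1876 nm.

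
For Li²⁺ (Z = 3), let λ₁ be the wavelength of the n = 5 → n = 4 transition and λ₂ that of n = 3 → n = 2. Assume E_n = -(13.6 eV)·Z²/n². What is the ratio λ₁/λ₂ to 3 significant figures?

6.17

λ ∝ 1/ΔE ∝ 1/(1/n_f² − 1/n_i²), and the Z² and hc factors cancel in the ratio.
λ₁/λ₂ = (1/2² − 1/3²)/(1/4² − 1/5²) = 0.1389/0.02250 = 6.17.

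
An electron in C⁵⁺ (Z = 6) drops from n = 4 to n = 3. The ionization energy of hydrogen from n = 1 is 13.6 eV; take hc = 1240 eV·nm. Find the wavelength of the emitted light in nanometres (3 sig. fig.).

For Z = 6 the level energies scale as Z², so the effective Rydberg energy is 13.6 × 36 = 489.6 eV.
ΔE = 489.6 × (1/3² − 1/4²) = 489.6 × 0.04861 = 23.80 eV.
λ = hc/ΔE = 1240 / 23.80 = 52.1 nm.

52.1 nm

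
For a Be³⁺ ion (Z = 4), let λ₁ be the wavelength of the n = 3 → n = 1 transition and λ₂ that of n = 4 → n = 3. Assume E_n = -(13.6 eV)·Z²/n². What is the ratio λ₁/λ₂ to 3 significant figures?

0.0547

λ ∝ 1/ΔE ∝ 1/(1/n_f² − 1/n_i²), and the Z² and hc factors cancel in the ratio.
λ₁/λ₂ = (1/3² − 1/4²)/(1/1² − 1/3²) = 0.04861/0.8889 = 0.0547.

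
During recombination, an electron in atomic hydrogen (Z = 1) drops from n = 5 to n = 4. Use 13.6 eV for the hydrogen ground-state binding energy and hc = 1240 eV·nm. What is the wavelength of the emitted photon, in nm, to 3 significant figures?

4050 nm

ΔE = 13.60 × (1/4² − 1/5²) = 13.60 × 0.02250 = 0.3060 eV.
λ = hc/ΔE = 1240 / 0.3060 = 4050 nm.
This line belongs to the Brackett series.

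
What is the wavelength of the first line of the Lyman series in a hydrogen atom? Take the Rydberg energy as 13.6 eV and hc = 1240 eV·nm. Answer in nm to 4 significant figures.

121.6 nm

The Lyman series terminates on n_f = 1; the first line has n_i = 1+1 = 2.
ΔE = 13.60 × (1/1² − 1/2²) = 10.20 eV.
λ = 1240 / 10.20 = 121.6 nm.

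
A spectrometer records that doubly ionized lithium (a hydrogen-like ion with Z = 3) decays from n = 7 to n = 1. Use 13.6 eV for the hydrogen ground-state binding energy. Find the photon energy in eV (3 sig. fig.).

The Bohr energies scale as Z², so for Z = 3: E_n = −122.4/n² eV.
E_7 = −122.4/49 = −2.498 eV and E_1 = −122.4/1 = −122.4 eV.
The photon energy is |E_7 − E_1| = 120 eV.

120 eV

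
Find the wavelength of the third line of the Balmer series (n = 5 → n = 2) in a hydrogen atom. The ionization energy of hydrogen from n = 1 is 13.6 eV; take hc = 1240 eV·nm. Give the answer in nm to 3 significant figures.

The Balmer series terminates on n_f = 2; the third line has n_i = 2+3 = 5.
ΔE = 13.60 × (1/2² − 1/5²) = 2.856 eV.
λ = 1240 / 2.856 = 434 nm.

434 nm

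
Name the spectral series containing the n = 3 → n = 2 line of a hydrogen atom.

The series is set by the lower level: n_f = 2 is the Balmer series.

Balmer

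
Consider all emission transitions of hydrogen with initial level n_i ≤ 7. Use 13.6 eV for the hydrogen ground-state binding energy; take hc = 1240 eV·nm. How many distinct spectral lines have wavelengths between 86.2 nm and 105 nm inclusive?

Enumerate all n_i → n_f pairs with 1 ≤ n_f < n_i ≤ 7 and compute λ = 1240 / [13.6·1·(1/n_f² − 1/n_i²)].
Lines falling in [86.2, 105] nm: 7→1 (93.08 nm), 6→1 (93.78 nm), 5→1 (94.98 nm), 4→1 (97.25 nm), 3→1 (102.6 nm).

5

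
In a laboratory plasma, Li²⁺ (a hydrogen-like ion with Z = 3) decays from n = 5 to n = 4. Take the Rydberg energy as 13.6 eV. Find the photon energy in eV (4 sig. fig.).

The Bohr energies scale as Z², so for Z = 3: E_n = −122.4/n² eV.
E_5 = −122.4/25 = −4.896 eV and E_4 = −122.4/16 = −7.650 eV.
The photon energy is |E_5 − E_4| = 2.754 eV.

2.754 eV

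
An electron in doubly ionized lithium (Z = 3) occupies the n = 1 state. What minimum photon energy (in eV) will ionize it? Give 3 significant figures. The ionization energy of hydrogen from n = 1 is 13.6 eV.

122 eV

E_n = −13.6 Z²/n² = −122.4/n² eV for Z = 3.
E_1 = −122.4/1 = −122 eV, so ionization (to E = 0) requires 122 eV.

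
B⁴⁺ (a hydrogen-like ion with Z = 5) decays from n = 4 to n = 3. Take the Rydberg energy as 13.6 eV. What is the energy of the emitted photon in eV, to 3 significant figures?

16.5 eV

The Bohr energies scale as Z², so for Z = 5: E_n = −340.0/n² eV.
E_4 = −340.0/16 = −21.25 eV and E_3 = −340.0/9 = −37.78 eV.
The photon energy is |E_4 − E_3| = 16.5 eV.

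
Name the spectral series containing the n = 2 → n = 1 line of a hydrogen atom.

The series is set by the lower level: n_f = 1 is the Lyman series.

Lyman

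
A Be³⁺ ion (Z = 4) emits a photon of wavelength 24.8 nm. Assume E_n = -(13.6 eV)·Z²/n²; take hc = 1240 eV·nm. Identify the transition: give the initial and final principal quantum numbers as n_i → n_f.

The photon energy is ΔE = hc/λ = 1240 / 24.8 = 50.00 eV.
With Z = 4, ΔE = 217.6 × (1/n_f² − 1/n_i²), so 1/n_f² − 1/n_i² = 0.2298.
Trying n_f = 2 gives 1/n_i² = 0.02022, i.e. n_i ≈ 7; this pair matches.

n_i = 7, n_f = 2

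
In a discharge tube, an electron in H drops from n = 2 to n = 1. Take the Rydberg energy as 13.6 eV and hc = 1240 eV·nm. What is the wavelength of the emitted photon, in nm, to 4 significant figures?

121.6 nm

ΔE = 13.60 × (1/1² − 1/2²) = 13.60 × 0.7500 = 10.20 eV.
λ = hc/ΔE = 1240 / 10.20 = 121.6 nm.
This line belongs to the Lyman series.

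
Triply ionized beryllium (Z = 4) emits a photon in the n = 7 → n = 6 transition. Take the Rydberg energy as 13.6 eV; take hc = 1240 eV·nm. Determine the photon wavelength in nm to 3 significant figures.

For Z = 4 the level energies scale as Z², so the effective Rydberg energy is 13.6 × 16 = 217.6 eV.
ΔE = 217.6 × (1/6² − 1/7²) = 217.6 × 0.007370 = 1.604 eV.
λ = hc/ΔE = 1240 / 1.604 = 773 nm.

773 nm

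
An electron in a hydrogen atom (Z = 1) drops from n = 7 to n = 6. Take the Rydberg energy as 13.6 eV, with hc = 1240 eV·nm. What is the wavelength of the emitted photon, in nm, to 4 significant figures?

12370 nm

ΔE = 13.60 × (1/6² − 1/7²) = 13.60 × 0.007370 = 0.1002 eV.
λ = hc/ΔE = 1240 / 0.1002 = 12370 nm.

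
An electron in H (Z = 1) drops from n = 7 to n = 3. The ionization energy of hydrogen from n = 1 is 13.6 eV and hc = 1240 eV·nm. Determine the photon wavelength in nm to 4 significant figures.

ΔE = 13.60 × (1/3² − 1/7²) = 13.60 × 0.09070 = 1.234 eV.
λ = hc/ΔE = 1240 / 1.234 = 1005 nm.
This line belongs to the Paschen series.

1005 nm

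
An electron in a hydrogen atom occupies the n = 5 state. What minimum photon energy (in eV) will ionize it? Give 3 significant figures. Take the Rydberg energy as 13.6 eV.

0.544 eV

E_5 = −13.60/25 = −0.544 eV, so ionization (to E = 0) requires 0.544 eV.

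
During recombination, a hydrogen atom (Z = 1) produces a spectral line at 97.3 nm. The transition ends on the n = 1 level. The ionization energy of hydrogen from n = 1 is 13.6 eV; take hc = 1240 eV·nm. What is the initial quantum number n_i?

n_i = 4

The photon energy is ΔE = hc/λ = 1240 / 97.3 = 12.74 eV.
With Z = 1, ΔE = 13.60 × (1/n_f² − 1/n_i²), so 1/n_f² − 1/n_i² = 0.9371.
With n_f = 1: 1/n_i² = 1/1 − 0.9371 = 0.06293, so n_i ≈ 3.99.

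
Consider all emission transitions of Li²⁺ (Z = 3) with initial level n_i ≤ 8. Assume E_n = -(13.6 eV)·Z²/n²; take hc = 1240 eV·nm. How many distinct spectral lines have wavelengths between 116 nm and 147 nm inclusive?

2

Enumerate all n_i → n_f pairs with 1 ≤ n_f < n_i ≤ 8 and compute λ = 1240 / [13.6·9·(1/n_f² − 1/n_i²)].
Lines falling in [116, 147] nm: 6→3 (121.6 nm), 5→3 (142.5 nm).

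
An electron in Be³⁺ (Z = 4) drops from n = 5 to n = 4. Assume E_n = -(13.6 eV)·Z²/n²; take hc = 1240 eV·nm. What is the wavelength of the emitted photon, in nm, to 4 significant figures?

253.3 nm

For Z = 4 the level energies scale as Z², so the effective Rydberg energy is 13.6 × 16 = 217.6 eV.
ΔE = 217.6 × (1/4² − 1/5²) = 217.6 × 0.02250 = 4.896 eV.
λ = hc/ΔE = 1240 / 4.896 = 253.3 nm.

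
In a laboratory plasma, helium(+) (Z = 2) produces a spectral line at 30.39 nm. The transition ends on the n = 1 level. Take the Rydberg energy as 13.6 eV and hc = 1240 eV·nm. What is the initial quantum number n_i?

n_i = 2

The photon energy is ΔE = hc/λ = 1240 / 30.39 = 40.80 eV.
With Z = 2, ΔE = 54.40 × (1/n_f² − 1/n_i²), so 1/n_f² − 1/n_i² = 0.7501.
With n_f = 1: 1/n_i² = 1/1 − 0.7501 = 0.2499, so n_i ≈ 2.00.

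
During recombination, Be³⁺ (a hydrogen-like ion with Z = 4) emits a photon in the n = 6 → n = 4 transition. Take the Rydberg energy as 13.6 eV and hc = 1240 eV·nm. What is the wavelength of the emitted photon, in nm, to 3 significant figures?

164 nm

For Z = 4 the level energies scale as Z², so the effective Rydberg energy is 13.6 × 16 = 217.6 eV.
ΔE = 217.6 × (1/4² − 1/6²) = 217.6 × 0.03472 = 7.556 eV.
λ = hc/ΔE = 1240 / 7.556 = 164 nm.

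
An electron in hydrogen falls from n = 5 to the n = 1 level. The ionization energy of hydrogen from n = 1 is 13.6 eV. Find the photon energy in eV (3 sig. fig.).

13.1 eV

E_5 = −13.60/25 = −0.5440 eV and E_1 = −13.60/1 = −13.60 eV.
The photon energy is |E_5 − E_1| = 13.1 eV.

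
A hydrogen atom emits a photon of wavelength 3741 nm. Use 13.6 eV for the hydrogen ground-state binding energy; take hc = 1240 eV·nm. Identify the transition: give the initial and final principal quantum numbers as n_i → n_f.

The photon energy is ΔE = hc/λ = 1240 / 3741 = 0.3315 eV.
With Z = 1, ΔE = 13.60 × (1/n_f² − 1/n_i²), so 1/n_f² − 1/n_i² = 0.02437.
Trying n_f = 5 gives 1/n_i² = 0.01563, i.e. n_i ≈ 8; this pair matches.

n_i = 8, n_f = 5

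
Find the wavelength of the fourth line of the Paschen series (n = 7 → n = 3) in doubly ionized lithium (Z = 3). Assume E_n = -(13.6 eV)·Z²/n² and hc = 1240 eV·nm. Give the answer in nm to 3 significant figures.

The Paschen series terminates on n_f = 3; the fourth line has n_i = 3+4 = 7.
ΔE = 122.4 × (1/3² − 1/7²) = 11.10 eV.
λ = 1240 / 11.10 = 112 nm.

112 nm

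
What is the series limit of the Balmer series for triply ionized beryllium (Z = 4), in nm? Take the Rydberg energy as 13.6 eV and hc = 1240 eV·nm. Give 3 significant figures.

The Balmer series has lower level n_f = 2; the series limit corresponds to n_i → ∞.
ΔE_max = 13.6 × 16 / 2² = 54.40 eV.
λ_min = 1240 / 54.40 = 22.8 nm.

22.8 nm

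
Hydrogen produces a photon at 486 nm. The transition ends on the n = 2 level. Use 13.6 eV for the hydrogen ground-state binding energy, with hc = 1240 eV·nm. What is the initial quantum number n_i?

The photon energy is ΔE = hc/λ = 1240 / 486 = 2.551 eV.
With Z = 1, ΔE = 13.60 × (1/n_f² − 1/n_i²), so 1/n_f² − 1/n_i² = 0.1876.
With n_f = 2: 1/n_i² = 1/4 − 0.1876 = 0.06239, so n_i ≈ 4.00.

n_i = 4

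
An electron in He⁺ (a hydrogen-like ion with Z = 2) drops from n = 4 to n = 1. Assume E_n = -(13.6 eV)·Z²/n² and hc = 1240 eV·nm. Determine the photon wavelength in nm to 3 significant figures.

24.3 nm

For Z = 2 the level energies scale as Z², so the effective Rydberg energy is 13.6 × 4 = 54.40 eV.
ΔE = 54.40 × (1/1² − 1/4²) = 54.40 × 0.9375 = 51.00 eV.
λ = hc/ΔE = 1240 / 51.00 = 24.3 nm.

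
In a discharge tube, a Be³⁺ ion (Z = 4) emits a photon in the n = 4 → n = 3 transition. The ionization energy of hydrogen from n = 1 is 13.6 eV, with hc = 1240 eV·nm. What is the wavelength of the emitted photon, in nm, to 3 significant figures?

For Z = 4 the level energies scale as Z², so the effective Rydberg energy is 13.6 × 16 = 217.6 eV.
ΔE = 217.6 × (1/3² − 1/4²) = 217.6 × 0.04861 = 10.58 eV.
λ = hc/ΔE = 1240 / 10.58 = 117 nm.

117 nm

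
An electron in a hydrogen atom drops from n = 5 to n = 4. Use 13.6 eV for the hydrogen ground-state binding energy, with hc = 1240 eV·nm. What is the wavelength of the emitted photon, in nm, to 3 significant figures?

ΔE = 13.60 × (1/4² − 1/5²) = 13.60 × 0.02250 = 0.3060 eV.
λ = hc/ΔE = 1240 / 0.3060 = 4050 nm.

4050 nm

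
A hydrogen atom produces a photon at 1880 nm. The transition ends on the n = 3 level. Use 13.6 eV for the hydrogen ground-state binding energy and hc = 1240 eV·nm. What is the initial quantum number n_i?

The photon energy is ΔE = hc/λ = 1240 / 1880 = 0.6596 eV.
With Z = 1, ΔE = 13.60 × (1/n_f² − 1/n_i²), so 1/n_f² − 1/n_i² = 0.04850.
With n_f = 3: 1/n_i² = 1/9 − 0.04850 = 0.06261, so n_i ≈ 4.00.

n_i = 4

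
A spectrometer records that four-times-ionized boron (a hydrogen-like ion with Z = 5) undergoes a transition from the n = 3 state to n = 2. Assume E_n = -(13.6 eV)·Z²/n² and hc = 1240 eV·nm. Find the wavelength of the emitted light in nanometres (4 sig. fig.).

For Z = 5 the level energies scale as Z², so the effective Rydberg energy is 13.6 × 25 = 340.0 eV.
ΔE = 340.0 × (1/2² − 1/3²) = 340.0 × 0.1389 = 47.22 eV.
λ = hc/ΔE = 1240 / 47.22 = 26.26 nm.

26.26 nm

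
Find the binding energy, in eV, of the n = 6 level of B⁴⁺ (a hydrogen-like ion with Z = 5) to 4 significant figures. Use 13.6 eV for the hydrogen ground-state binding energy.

E_n = −13.6 Z²/n² = −340.0/n² eV for Z = 5.
E_6 = −340.0/36 = −9.444 eV, so ionization (to E = 0) requires 9.444 eV.

9.444 eV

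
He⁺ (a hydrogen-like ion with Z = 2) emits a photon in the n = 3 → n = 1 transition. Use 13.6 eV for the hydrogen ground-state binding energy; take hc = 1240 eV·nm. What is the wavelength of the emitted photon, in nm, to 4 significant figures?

For Z = 2 the level energies scale as Z², so the effective Rydberg energy is 13.6 × 4 = 54.40 eV.
ΔE = 54.40 × (1/1² − 1/3²) = 54.40 × 0.8889 = 48.36 eV.
λ = hc/ΔE = 1240 / 48.36 = 25.64 nm.

25.64 nm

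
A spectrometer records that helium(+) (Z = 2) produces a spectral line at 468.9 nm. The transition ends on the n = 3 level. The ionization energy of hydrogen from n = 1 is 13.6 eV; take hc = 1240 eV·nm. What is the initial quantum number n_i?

The photon energy is ΔE = hc/λ = 1240 / 468.9 = 2.644 eV.
With Z = 2, ΔE = 54.40 × (1/n_f² − 1/n_i²), so 1/n_f² − 1/n_i² = 0.04861.
With n_f = 3: 1/n_i² = 1/9 − 0.04861 = 0.06250, so n_i ≈ 4.00.

n_i = 4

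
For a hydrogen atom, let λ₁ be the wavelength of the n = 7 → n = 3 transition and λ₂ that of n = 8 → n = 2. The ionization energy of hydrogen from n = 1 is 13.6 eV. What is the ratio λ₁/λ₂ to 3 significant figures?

λ ∝ 1/ΔE ∝ 1/(1/n_f² − 1/n_i²), and the Z² and hc factors cancel in the ratio.
λ₁/λ₂ = (1/2² − 1/8²)/(1/3² − 1/7²) = 0.2344/0.09070 = 2.58.

2.58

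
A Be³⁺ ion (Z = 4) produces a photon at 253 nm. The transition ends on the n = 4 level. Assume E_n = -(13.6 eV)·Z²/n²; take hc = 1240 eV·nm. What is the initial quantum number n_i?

n_i = 5

The photon energy is ΔE = hc/λ = 1240 / 253 = 4.901 eV.
With Z = 4, ΔE = 217.6 × (1/n_f² − 1/n_i²), so 1/n_f² − 1/n_i² = 0.02252.
With n_f = 4: 1/n_i² = 1/16 − 0.02252 = 0.03998, so n_i ≈ 5.00.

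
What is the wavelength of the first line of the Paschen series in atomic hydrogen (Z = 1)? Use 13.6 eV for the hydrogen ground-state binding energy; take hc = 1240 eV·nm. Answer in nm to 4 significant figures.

1876 nm

The Paschen series terminates on n_f = 3; the first line has n_i = 3+1 = 4.
ΔE = 13.60 × (1/3² − 1/4²) = 0.6611 eV.
λ = 1240 / 0.6611 = 1876 nm.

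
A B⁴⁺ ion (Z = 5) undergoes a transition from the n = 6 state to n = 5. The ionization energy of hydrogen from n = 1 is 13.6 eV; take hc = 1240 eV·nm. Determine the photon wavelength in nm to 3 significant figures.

For Z = 5 the level energies scale as Z², so the effective Rydberg energy is 13.6 × 25 = 340.0 eV.
ΔE = 340.0 × (1/5² − 1/6²) = 340.0 × 0.01222 = 4.156 eV.
λ = hc/ΔE = 1240 / 4.156 = 298 nm.

298 nm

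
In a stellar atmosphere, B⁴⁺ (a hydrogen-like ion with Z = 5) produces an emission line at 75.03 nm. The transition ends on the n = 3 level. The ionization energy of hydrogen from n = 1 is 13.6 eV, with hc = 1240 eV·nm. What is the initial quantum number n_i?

The photon energy is ΔE = hc/λ = 1240 / 75.03 = 16.53 eV.
With Z = 5, ΔE = 340.0 × (1/n_f² − 1/n_i²), so 1/n_f² − 1/n_i² = 0.04861.
With n_f = 3: 1/n_i² = 1/9 − 0.04861 = 0.06250, so n_i ≈ 4.00.

n_i = 4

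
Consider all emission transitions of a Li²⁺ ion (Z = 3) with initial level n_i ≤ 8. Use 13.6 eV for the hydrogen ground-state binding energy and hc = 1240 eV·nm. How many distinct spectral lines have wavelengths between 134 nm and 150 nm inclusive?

1

Enumerate all n_i → n_f pairs with 1 ≤ n_f < n_i ≤ 8 and compute λ = 1240 / [13.6·9·(1/n_f² − 1/n_i²)].
Lines falling in [134, 150] nm: 5→3 (142.5 nm).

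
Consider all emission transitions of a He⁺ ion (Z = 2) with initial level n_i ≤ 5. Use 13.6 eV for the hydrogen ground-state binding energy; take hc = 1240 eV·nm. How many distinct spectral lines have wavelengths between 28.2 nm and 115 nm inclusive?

Enumerate all n_i → n_f pairs with 1 ≤ n_f < n_i ≤ 5 and compute λ = 1240 / [13.6·4·(1/n_f² − 1/n_i²)].
Lines falling in [28.2, 115] nm: 2→1 (30.39 nm), 5→2 (108.5 nm).

2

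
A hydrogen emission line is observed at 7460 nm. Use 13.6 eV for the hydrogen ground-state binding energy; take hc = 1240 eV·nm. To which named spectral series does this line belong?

Pfund

ΔE = 1240/7460 = 0.1662 eV.
This matches 13.6 × (1/5² − 1/6²), so n_f = 5: the Pfund series.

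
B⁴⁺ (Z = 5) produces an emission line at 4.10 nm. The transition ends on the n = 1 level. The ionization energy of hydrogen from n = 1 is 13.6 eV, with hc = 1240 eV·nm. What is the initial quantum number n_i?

n_i = 3

The photon energy is ΔE = hc/λ = 1240 / 4.10 = 302.4 eV.
With Z = 5, ΔE = 340.0 × (1/n_f² − 1/n_i²), so 1/n_f² − 1/n_i² = 0.8895.
With n_f = 1: 1/n_i² = 1/1 − 0.8895 = 0.1105, so n_i ≈ 3.01.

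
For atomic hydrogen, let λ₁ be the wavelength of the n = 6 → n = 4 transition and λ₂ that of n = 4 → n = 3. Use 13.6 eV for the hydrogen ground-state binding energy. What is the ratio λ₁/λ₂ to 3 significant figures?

λ ∝ 1/ΔE ∝ 1/(1/n_f² − 1/n_i²), and the Z² and hc factors cancel in the ratio.
λ₁/λ₂ = (1/3² − 1/4²)/(1/4² − 1/6²) = 0.04861/0.03472 = 1.40.

1.40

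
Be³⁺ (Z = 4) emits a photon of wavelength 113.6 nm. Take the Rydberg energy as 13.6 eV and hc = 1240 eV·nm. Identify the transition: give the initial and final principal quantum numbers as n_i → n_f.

The photon energy is ΔE = hc/λ = 1240 / 113.6 = 10.92 eV.
With Z = 4, ΔE = 217.6 × (1/n_f² − 1/n_i²), so 1/n_f² − 1/n_i² = 0.05016.
Trying n_f = 4 gives 1/n_i² = 0.01234, i.e. n_i ≈ 9; this pair matches.

n_i = 9, n_f = 4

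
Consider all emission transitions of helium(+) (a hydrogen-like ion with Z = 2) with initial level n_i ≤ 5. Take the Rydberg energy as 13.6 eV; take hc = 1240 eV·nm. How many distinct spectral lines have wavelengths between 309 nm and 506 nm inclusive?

2

Enumerate all n_i → n_f pairs with 1 ≤ n_f < n_i ≤ 5 and compute λ = 1240 / [13.6·4·(1/n_f² − 1/n_i²)].
Lines falling in [309, 506] nm: 5→3 (320.5 nm), 4→3 (468.9 nm).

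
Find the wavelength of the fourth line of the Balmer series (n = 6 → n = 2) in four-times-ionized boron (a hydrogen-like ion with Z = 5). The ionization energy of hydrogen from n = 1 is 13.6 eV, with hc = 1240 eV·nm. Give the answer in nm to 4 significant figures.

The Balmer series terminates on n_f = 2; the fourth line has n_i = 2+4 = 6.
ΔE = 340.0 × (1/2² − 1/6²) = 75.56 eV.
λ = 1240 / 75.56 = 16.41 nm.

16.41 nm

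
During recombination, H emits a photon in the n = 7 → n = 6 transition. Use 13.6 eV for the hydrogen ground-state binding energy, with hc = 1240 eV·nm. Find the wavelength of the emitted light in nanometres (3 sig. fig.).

ΔE = 13.60 × (1/6² − 1/7²) = 13.60 × 0.007370 = 0.1002 eV.
λ = hc/ΔE = 1240 / 0.1002 = 12400 nm.

12400 nm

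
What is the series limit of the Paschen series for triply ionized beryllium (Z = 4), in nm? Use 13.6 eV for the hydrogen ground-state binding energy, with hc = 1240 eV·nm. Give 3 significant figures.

51.3 nm

The Paschen series has lower level n_f = 3; the series limit corresponds to n_i → ∞.
ΔE_max = 13.6 × 16 / 3² = 24.18 eV.
λ_min = 1240 / 24.18 = 51.3 nm.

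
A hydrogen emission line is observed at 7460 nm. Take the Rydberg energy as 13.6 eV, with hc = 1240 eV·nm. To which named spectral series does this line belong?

Pfund

ΔE = 1240/7460 = 0.1662 eV.
This matches 13.6 × (1/5² − 1/6²), so n_f = 5: the Pfund series.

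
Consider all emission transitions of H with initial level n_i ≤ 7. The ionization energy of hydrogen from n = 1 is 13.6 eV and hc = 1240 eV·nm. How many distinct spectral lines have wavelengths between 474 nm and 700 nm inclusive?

Enumerate all n_i → n_f pairs with 1 ≤ n_f < n_i ≤ 7 and compute λ = 1240 / [13.6·1·(1/n_f² − 1/n_i²)].
Lines falling in [474, 700] nm: 4→2 (486.3 nm), 3→2 (656.5 nm).

2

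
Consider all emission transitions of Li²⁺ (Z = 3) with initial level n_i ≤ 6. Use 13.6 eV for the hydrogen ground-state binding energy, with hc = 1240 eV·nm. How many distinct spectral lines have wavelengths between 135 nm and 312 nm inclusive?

Enumerate all n_i → n_f pairs with 1 ≤ n_f < n_i ≤ 6 and compute λ = 1240 / [13.6·9·(1/n_f² − 1/n_i²)].
Lines falling in [135, 312] nm: 5→3 (142.5 nm), 4→3 (208.4 nm), 6→4 (291.8 nm).

3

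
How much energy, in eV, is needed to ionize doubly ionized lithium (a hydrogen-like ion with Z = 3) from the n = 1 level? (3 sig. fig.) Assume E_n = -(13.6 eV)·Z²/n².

122 eV

E_n = −13.6 Z²/n² = −122.4/n² eV for Z = 3.
E_1 = −122.4/1 = −122 eV, so ionization (to E = 0) requires 122 eV.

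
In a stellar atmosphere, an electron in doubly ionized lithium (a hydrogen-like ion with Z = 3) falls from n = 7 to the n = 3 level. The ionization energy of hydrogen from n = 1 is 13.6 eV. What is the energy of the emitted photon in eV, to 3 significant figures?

11.1 eV

The Bohr energies scale as Z², so for Z = 3: E_n = −122.4/n² eV.
E_7 = −122.4/49 = −2.498 eV and E_3 = −122.4/9 = −13.60 eV.
The photon energy is |E_7 − E_3| = 11.1 eV.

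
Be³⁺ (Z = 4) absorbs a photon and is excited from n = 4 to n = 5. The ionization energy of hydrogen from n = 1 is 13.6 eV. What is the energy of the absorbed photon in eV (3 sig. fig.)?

4.90 eV

The Bohr energies scale as Z², so for Z = 4: E_n = −217.6/n² eV.
E_5 = −217.6/25 = −8.704 eV and E_4 = −217.6/16 = −13.60 eV.
The photon energy is |E_5 − E_4| = 4.90 eV.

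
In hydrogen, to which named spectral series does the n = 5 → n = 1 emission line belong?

The series is set by the lower level: n_f = 1 is the Lyman series.

Lyman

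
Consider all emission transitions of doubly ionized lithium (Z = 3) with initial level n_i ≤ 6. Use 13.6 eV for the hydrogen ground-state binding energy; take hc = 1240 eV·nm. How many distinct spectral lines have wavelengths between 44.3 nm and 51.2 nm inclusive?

2

Enumerate all n_i → n_f pairs with 1 ≤ n_f < n_i ≤ 6 and compute λ = 1240 / [13.6·9·(1/n_f² − 1/n_i²)].
Lines falling in [44.3, 51.2] nm: 6→2 (45.59 nm), 5→2 (48.24 nm).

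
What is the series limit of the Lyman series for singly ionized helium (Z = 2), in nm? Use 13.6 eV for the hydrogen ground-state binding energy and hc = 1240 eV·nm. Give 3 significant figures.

The Lyman series has lower level n_f = 1; the series limit corresponds to n_i → ∞.
ΔE_max = 13.6 × 4 / 1² = 54.40 eV.
λ_min = 1240 / 54.40 = 22.8 nm.

22.8 nm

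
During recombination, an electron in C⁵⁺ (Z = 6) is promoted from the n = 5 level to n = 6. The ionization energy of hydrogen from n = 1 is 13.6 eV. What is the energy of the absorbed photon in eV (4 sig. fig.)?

The Bohr energies scale as Z², so for Z = 6: E_n = −489.6/n² eV.
E_6 = −489.6/36 = −13.60 eV and E_5 = −489.6/25 = −19.58 eV.
The photon energy is |E_6 − E_5| = 5.984 eV.

5.984 eV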